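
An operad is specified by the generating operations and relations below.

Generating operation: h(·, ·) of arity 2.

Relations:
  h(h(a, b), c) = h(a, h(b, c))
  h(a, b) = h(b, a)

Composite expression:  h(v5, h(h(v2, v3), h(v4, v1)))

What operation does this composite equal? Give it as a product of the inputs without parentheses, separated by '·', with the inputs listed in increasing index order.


With h associative and commutative, the v-input set is all that matters.
h(v2, v3) reduces to v2 · v3
h(v4, v1) reduces to v4 · v1
h(h(v2, v3), h(v4, v1)) reduces to v2 · v3 · v4 · v1
h(v5, h(h(v2, v3), h(v4, v1))) reduces to v5 · v2 · v3 · v4 · v1
commutativity sorts the factors: v1 · v2 · v3 · v4 · v5

v1 · v2 · v3 · v4 · v5


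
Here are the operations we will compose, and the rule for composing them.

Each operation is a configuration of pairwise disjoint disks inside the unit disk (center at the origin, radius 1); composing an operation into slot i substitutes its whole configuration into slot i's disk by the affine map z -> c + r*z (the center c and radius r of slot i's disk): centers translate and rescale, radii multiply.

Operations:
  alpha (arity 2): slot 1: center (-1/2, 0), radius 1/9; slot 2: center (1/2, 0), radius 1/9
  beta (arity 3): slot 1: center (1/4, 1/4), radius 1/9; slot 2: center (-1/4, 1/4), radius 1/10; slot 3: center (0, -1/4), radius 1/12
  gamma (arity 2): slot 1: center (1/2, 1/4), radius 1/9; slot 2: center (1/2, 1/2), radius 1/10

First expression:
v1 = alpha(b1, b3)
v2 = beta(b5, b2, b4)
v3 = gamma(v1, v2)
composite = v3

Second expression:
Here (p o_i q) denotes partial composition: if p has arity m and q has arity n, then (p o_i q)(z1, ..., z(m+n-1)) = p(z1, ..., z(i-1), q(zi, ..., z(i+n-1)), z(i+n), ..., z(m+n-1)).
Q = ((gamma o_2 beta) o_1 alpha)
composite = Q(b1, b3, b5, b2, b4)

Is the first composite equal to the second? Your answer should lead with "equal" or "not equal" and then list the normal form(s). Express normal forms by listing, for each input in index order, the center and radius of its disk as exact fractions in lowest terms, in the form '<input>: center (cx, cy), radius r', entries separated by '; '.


equal; the common form is b1: center (4/9, 1/4), radius 1/81; b2: center (19/40, 21/40), radius 1/100; b3: center (5/9, 1/4), radius 1/81; b4: center (1/2, 19/40), radius 1/120; b5: center (21/40, 21/40), radius 1/90

The first expression reduces to b1: center (4/9, 1/4), radius 1/81; b2: center (19/40, 21/40), radius 1/100; b3: center (5/9, 1/4), radius 1/81; b4: center (1/2, 19/40), radius 1/120; b5: center (21/40, 21/40), radius 1/90
The second expression reduces to b1: center (4/9, 1/4), radius 1/81; b2: center (19/40, 21/40), radius 1/100; b3: center (5/9, 1/4), radius 1/81; b4: center (1/2, 19/40), radius 1/120; b5: center (21/40, 21/40), radius 1/90
The normal forms match — equal.


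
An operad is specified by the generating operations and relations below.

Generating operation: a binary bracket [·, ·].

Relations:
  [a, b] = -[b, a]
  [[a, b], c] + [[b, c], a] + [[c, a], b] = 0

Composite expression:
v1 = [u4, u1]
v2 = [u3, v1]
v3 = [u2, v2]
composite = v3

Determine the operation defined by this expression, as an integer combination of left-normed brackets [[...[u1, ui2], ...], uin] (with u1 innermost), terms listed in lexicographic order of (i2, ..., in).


-[[[u1, u4], u3], u2]

Expand each bracket as ab - ba; the u1-initial words give the coefficients.
Composite bracket: [u2, [u3, [u4, u1]]]
Each bracket splits as ab - ba, giving 8 signed words (2^3 = 8).
Keep just the words that open with u1:
  u1u4u3u2 (sign -1) contributes -[[[u1, u4], u3], u2]


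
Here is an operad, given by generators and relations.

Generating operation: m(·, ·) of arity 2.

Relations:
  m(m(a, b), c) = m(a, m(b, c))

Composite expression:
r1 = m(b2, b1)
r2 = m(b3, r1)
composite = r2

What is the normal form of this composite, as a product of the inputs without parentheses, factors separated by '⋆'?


b3 ⋆ b2 ⋆ b1


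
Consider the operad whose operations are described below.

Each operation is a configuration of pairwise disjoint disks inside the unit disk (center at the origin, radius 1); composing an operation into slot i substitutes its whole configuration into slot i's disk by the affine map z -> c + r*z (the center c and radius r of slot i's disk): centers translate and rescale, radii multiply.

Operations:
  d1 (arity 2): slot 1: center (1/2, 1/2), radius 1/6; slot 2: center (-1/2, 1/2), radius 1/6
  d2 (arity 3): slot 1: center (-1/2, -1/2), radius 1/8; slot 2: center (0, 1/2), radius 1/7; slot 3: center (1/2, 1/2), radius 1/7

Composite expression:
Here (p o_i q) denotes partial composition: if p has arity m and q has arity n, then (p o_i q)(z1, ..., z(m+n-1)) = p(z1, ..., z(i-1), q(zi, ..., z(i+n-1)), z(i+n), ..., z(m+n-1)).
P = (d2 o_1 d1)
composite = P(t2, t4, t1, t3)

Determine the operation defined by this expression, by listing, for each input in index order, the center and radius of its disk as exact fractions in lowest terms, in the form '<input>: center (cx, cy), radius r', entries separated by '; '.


Only the slot chain above each t matters under d2; compose those maps.
for t2, the 2-step affine chain lands on center (-7/16, -7/16), radius 1/48
for t4, the 2-step affine chain lands on center (-9/16, -7/16), radius 1/48
for t1, the 1-step affine chain lands on center (0, 1/2), radius 1/7
for t3, the 1-step affine chain lands on center (1/2, 1/2), radius 1/7

t1: center (0, 1/2), radius 1/7; t2: center (-7/16, -7/16), radius 1/48; t3: center (1/2, 1/2), radius 1/7; t4: center (-9/16, -7/16), radius 1/48


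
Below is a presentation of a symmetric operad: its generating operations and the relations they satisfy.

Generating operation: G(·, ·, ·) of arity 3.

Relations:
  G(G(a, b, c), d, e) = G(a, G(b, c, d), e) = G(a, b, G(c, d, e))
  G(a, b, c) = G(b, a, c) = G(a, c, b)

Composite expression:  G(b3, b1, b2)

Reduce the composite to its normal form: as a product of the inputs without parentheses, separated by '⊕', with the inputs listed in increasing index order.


b1 ⊕ b2 ⊕ b3


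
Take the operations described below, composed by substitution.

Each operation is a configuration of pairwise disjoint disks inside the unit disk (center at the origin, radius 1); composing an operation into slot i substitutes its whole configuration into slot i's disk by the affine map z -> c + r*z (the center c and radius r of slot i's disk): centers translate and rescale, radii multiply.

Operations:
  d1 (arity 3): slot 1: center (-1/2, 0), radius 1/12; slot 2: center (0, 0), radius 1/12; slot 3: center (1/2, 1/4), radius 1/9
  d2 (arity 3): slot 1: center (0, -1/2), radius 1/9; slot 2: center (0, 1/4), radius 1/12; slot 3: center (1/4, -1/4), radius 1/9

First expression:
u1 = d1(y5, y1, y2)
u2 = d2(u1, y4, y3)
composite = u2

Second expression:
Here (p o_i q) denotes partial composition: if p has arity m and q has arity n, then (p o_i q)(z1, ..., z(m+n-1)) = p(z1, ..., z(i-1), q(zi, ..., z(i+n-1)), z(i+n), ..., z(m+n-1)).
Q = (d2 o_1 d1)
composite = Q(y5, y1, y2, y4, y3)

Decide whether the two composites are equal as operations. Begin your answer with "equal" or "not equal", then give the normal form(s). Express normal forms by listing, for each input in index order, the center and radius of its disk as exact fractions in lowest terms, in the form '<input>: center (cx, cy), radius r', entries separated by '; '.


equal — both sides give y1: center (0, -1/2), radius 1/108; y2: center (1/18, -17/36), radius 1/81; y3: center (1/4, -1/4), radius 1/9; y4: center (0, 1/4), radius 1/12; y5: center (-1/18, -1/2), radius 1/108

In normal form, the first expression is y1: center (0, -1/2), radius 1/108; y2: center (1/18, -17/36), radius 1/81; y3: center (1/4, -1/4), radius 1/9; y4: center (0, 1/4), radius 1/12; y5: center (-1/18, -1/2), radius 1/108
In normal form, the second expression is y1: center (0, -1/2), radius 1/108; y2: center (1/18, -17/36), radius 1/81; y3: center (1/4, -1/4), radius 1/9; y4: center (0, 1/4), radius 1/12; y5: center (-1/18, -1/2), radius 1/108
The normal forms match — equal.


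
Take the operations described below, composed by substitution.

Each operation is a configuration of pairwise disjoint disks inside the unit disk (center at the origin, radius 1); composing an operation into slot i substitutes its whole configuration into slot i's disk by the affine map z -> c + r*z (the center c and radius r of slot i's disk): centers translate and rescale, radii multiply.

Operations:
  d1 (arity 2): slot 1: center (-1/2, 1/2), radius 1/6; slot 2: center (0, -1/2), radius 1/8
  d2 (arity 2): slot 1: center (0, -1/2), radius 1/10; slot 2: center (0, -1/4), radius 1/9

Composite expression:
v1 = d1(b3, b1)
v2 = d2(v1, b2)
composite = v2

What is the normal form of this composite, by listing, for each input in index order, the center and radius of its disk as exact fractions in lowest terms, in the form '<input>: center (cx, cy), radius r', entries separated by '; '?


b1: center (0, -11/20), radius 1/80; b2: center (0, -1/4), radius 1/9; b3: center (-1/20, -9/20), radius 1/60

Nesting under d2 composes maps z -> c + r*z down each b-path.
input b3: applying the 2 nested substitutions gives center (-1/20, -9/20), radius 1/60
input b1: applying the 2 nested substitutions gives center (0, -11/20), radius 1/80
input b2: applying the 1 nested substitution gives center (0, -1/4), radius 1/9


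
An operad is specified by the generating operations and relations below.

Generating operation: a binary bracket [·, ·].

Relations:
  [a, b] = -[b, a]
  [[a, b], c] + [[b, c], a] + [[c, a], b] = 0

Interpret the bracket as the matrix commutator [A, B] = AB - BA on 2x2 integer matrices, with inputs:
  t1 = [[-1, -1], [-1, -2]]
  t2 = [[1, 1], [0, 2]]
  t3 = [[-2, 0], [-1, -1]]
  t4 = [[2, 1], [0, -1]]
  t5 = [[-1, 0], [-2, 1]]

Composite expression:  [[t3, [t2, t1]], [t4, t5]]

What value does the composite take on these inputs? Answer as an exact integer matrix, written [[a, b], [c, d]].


[t2, t1] = [[-1, 0], [-1, 1]]
[t3, [t2, t1]] = [[0, 0], [1, 0]]
[t4, t5] = [[-2, 2], [6, 2]]
[[t3, [t2, t1]], [t4, t5]] = [[-2, 0], [-4, 2]]

[[-2, 0], [-4, 2]]


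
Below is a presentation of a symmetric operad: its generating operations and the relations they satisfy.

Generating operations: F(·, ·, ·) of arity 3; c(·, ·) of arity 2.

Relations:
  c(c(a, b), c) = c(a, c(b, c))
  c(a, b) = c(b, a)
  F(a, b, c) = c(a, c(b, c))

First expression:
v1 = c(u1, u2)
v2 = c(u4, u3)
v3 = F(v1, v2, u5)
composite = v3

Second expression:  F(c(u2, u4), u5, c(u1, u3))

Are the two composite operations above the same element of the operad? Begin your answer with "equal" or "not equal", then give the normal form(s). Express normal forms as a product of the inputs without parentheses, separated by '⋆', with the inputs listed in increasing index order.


In normal form, the first expression is u1 ⋆ u2 ⋆ u3 ⋆ u4 ⋆ u5
In normal form, the second expression is u1 ⋆ u2 ⋆ u3 ⋆ u4 ⋆ u5
The normal forms match — equal.

equal; both compose to u1 ⋆ u2 ⋆ u3 ⋆ u4 ⋆ u5


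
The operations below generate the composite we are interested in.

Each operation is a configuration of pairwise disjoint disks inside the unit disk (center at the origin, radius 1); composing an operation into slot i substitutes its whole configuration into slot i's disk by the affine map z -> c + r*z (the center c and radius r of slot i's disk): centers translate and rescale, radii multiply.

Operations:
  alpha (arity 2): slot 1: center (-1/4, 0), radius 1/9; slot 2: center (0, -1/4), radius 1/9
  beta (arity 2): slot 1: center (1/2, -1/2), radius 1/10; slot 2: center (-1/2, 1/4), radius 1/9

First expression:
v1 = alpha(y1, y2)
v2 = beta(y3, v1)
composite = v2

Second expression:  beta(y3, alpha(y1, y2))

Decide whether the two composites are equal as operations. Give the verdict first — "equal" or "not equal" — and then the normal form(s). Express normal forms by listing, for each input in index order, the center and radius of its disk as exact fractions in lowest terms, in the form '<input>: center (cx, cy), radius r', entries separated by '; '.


Normal form of the first expression: y1: center (-19/36, 1/4), radius 1/81; y2: center (-1/2, 2/9), radius 1/81; y3: center (1/2, -1/2), radius 1/10
Normal form of the second expression: y1: center (-19/36, 1/4), radius 1/81; y2: center (-1/2, 2/9), radius 1/81; y3: center (1/2, -1/2), radius 1/10
Same normal form: equal.

equal — both sides give y1: center (-19/36, 1/4), radius 1/81; y2: center (-1/2, 2/9), radius 1/81; y3: center (1/2, -1/2), radius 1/10


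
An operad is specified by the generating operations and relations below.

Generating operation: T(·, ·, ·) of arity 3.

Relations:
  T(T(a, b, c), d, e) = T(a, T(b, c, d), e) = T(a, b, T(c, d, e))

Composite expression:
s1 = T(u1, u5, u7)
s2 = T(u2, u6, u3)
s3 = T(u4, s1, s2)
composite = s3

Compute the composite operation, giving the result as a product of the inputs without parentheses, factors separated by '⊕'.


All parenthesizations of T agree; list the u-inputs left to right.
T(u1, u5, u7) reduces to u1 ⊕ u5 ⊕ u7
T(u2, u6, u3) reduces to u2 ⊕ u6 ⊕ u3
T(u4, T(u1, u5, u7), T(u2, u6, u3)) reduces to u4 ⊕ u1 ⊕ u5 ⊕ u7 ⊕ u2 ⊕ u6 ⊕ u3

u4 ⊕ u1 ⊕ u5 ⊕ u7 ⊕ u2 ⊕ u6 ⊕ u3


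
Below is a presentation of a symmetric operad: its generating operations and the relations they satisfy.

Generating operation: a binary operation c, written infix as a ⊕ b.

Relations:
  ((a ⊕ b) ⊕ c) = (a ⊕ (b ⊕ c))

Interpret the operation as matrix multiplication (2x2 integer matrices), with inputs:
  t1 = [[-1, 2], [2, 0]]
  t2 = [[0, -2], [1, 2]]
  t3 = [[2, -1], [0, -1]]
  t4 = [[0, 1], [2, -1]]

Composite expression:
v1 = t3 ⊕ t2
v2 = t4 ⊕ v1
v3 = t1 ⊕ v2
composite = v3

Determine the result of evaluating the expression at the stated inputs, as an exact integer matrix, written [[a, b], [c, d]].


[[-1, -18], [-2, -4]]

(t3 ⊕ t2) = [[-1, -6], [-1, -2]]
(t4 ⊕ (t3 ⊕ t2)) = [[-1, -2], [-1, -10]]
(t1 ⊕ (t4 ⊕ (t3 ⊕ t2))) = [[-1, -18], [-2, -4]]


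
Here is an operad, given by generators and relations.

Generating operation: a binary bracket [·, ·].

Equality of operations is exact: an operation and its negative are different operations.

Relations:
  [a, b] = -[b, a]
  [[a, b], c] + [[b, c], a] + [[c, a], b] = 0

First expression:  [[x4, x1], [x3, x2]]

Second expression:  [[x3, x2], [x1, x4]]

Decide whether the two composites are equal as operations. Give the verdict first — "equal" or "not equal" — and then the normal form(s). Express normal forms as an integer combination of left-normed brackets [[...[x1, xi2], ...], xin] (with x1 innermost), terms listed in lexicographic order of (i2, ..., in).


equal; both compose to [[[x1, x4], x2], x3] - [[[x1, x4], x3], x2]

The first composite normalizes to [[[x1, x4], x2], x3] - [[[x1, x4], x3], x2]
The second composite normalizes to [[[x1, x4], x2], x3] - [[[x1, x4], x3], x2]
The normal forms match — equal.


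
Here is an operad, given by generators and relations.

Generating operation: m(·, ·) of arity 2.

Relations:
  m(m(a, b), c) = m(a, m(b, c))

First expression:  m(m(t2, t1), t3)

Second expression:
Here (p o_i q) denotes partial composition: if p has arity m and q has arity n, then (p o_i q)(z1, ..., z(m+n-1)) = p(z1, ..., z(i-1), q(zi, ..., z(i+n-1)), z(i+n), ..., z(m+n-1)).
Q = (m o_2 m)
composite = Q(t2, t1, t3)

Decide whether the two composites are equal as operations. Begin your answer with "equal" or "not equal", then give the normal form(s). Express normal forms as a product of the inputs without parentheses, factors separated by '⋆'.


equal: each reduces to t2 ⋆ t1 ⋆ t3


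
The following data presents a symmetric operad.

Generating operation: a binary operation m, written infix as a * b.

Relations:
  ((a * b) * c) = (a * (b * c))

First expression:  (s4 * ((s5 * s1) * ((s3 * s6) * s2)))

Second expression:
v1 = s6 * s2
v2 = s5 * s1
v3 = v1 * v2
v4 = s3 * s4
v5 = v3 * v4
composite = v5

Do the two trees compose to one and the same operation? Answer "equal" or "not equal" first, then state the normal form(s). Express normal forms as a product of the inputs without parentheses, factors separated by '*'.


not equal; the first gives s4 * s5 * s1 * s3 * s6 * s2 and the second s6 * s2 * s5 * s1 * s3 * s4

Reducing the first expression gives s4 * s5 * s1 * s3 * s6 * s2
Reducing the second expression gives s6 * s2 * s5 * s1 * s3 * s4
They disagree, so not equal.


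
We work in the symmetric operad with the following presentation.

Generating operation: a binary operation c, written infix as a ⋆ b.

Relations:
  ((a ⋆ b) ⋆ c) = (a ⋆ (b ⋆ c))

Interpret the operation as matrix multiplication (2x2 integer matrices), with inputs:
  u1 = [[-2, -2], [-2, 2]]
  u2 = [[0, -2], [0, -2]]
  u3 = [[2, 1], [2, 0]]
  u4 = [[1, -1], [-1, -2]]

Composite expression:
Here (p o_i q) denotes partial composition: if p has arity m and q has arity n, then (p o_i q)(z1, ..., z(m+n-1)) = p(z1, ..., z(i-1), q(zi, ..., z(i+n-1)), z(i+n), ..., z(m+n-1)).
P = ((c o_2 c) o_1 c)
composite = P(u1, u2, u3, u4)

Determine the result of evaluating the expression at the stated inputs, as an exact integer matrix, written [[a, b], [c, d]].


[[16, -16], [0, 0]]

(u1 ⋆ u2) = [[0, 8], [0, 0]]
(u3 ⋆ u4) = [[1, -4], [2, -2]]
((u1 ⋆ u2) ⋆ (u3 ⋆ u4)) = [[16, -16], [0, 0]]


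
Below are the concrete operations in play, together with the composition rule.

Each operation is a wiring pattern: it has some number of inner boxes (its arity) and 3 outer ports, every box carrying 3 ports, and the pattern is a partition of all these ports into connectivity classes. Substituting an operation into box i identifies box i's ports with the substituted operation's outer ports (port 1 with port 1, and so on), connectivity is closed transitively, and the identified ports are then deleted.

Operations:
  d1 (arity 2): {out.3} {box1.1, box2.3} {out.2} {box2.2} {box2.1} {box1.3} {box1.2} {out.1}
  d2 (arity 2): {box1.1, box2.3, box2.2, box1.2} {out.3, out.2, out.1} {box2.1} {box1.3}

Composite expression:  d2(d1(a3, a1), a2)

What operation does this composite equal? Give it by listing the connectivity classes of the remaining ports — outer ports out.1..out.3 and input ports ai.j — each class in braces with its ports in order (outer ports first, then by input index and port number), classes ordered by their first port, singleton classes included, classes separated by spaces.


{out.1, out.2, out.3} {a1.1} {a1.2} {a1.3, a3.1} {a2.1} {a2.2, a2.3} {a3.2} {a3.3}

Substituting into d2 glues patterns; closure does the rest.
after d1, the pattern on (a3, a1) reads {out.1} {out.2} {out.3} {a1.1} {a1.2} {a1.3, a3.1} {a3.2} {a3.3} (out.j = its outer ports)
after d2, the pattern on (a3, a1, a2) reads {out.1, out.2, out.3} {a1.1} {a1.2} {a1.3, a3.1} {a2.1} {a2.2, a2.3} {a3.2} {a3.3} (out.j = its outer ports)


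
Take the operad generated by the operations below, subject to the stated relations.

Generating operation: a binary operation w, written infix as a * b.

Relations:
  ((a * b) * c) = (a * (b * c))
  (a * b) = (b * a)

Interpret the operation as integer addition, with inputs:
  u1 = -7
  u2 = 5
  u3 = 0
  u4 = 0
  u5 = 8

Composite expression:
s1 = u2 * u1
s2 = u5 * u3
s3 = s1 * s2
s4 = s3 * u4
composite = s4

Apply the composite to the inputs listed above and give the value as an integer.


6


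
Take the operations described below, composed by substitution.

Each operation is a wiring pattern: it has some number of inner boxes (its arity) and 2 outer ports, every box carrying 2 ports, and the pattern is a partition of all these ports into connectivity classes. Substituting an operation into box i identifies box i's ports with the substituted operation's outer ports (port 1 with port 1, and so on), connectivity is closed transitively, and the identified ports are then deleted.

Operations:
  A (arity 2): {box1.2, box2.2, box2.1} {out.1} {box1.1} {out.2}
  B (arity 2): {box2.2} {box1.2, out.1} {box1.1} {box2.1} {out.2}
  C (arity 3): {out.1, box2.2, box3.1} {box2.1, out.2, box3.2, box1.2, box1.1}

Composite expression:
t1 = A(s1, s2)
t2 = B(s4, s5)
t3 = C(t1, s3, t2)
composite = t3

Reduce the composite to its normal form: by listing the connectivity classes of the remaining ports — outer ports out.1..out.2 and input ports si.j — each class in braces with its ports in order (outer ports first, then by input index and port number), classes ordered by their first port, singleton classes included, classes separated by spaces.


{out.1, s3.2, s4.2} {out.2, s3.1} {s1.1} {s1.2, s2.1, s2.2} {s4.1} {s5.1} {s5.2}

Two ports join when wires chain via C-identified ports.
through A, on inputs (s1, s2): {out.1} {out.2} {s1.1} {s1.2, s2.1, s2.2} (out.j = stage outer ports)
through B, on inputs (s4, s5): {out.1, s4.2} {out.2} {s4.1} {s5.1} {s5.2} (out.j = stage outer ports)
through C, on inputs (s1, s2, s3, s4, s5): {out.1, s3.2, s4.2} {out.2, s3.1} {s1.1} {s1.2, s2.1, s2.2} {s4.1} {s5.1} {s5.2} (out.j = stage outer ports)


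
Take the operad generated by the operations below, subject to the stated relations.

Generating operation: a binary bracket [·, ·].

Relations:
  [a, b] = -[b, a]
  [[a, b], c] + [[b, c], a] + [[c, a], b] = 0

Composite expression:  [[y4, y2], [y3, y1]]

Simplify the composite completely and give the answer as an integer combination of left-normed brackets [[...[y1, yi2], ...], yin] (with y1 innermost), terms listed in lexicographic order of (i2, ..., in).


-[[[y1, y3], y2], y4] + [[[y1, y3], y4], y2]

Antisymmetry and Jacobi reduce to y1-anchored left-normed brackets.
Composite bracket: [[y4, y2], [y3, y1]]
Applying ab - ba throughout gives 8 signed words (2^3 = 8).
Words beginning with y1 determine it all:
  y1y3y2y4 appears with sign -1, giving the term -[[[y1, y3], y2], y4]
  y1y3y4y2 appears with sign +1, giving the term +[[[y1, y3], y4], y2]


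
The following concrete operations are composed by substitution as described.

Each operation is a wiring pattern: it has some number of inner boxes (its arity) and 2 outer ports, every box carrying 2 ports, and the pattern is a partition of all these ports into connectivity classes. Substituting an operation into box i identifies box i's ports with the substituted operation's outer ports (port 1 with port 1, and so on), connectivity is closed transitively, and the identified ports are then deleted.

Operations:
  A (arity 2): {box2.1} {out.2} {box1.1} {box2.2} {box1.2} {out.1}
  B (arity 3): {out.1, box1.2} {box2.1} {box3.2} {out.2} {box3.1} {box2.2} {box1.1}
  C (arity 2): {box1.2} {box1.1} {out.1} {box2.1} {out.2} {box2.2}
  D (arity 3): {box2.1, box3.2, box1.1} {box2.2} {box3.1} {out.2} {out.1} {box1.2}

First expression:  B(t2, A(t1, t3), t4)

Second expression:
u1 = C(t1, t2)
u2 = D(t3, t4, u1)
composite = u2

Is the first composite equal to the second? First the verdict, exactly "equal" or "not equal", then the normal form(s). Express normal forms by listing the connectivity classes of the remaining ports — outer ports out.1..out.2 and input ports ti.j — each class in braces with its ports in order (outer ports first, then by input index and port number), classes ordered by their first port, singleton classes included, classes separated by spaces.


not equal; first: {out.1, t2.2} {out.2} {t1.1} {t1.2} {t2.1} {t3.1} {t3.2} {t4.1} {t4.2}; second: {out.1} {out.2} {t1.1} {t1.2} {t2.1} {t2.2} {t3.1, t4.1} {t3.2} {t4.2}

In normal form, the first expression is {out.1, t2.2} {out.2} {t1.1} {t1.2} {t2.1} {t3.1} {t3.2} {t4.1} {t4.2}
In normal form, the second expression is {out.1} {out.2} {t1.1} {t1.2} {t2.1} {t2.2} {t3.1, t4.1} {t3.2} {t4.2}
The normal forms differ: not equal.


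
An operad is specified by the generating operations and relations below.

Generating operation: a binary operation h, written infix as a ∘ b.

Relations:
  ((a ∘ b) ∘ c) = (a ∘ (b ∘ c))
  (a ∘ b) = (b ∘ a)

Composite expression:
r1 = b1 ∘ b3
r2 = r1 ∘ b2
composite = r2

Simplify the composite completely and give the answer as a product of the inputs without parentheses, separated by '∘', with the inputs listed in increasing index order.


b1 ∘ b2 ∘ b3

Both nesting and order wash out for h; what remains is which b's occur.
(b1 ∘ b3) flattens to b1 ∘ b3
((b1 ∘ b3) ∘ b2) flattens to b1 ∘ b3 ∘ b2
rearranged into index order: b1 ∘ b2 ∘ b3


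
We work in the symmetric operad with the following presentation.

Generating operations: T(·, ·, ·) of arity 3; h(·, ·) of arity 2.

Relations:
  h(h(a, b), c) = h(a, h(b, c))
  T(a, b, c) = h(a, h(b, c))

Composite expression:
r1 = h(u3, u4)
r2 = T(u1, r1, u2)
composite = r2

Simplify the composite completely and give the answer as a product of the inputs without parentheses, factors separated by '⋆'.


u1 ⋆ u3 ⋆ u4 ⋆ u2


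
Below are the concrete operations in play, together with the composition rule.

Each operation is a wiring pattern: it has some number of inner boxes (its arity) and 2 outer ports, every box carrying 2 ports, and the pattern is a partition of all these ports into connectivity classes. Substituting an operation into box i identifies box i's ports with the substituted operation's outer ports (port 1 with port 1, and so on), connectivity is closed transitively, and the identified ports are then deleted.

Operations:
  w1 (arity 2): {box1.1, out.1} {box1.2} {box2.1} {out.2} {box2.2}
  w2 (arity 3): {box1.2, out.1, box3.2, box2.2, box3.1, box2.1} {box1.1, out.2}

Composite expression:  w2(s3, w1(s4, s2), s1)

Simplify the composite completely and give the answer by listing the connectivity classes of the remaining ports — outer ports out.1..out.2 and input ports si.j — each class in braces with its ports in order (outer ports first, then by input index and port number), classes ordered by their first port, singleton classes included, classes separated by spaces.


Treat the ports identified at w2 as solder joints: merge, then drop.
stage w1: inputs (s4, s2), connectivity {out.1, s4.1} {out.2} {s2.1} {s2.2} {s4.2}, out.j its boundary
stage w2: inputs (s3, s4, s2, s1), connectivity {out.1, s1.1, s1.2, s3.2, s4.1} {out.2, s3.1} {s2.1} {s2.2} {s4.2}, out.j its boundary

{out.1, s1.1, s1.2, s3.2, s4.1} {out.2, s3.1} {s2.1} {s2.2} {s4.2}


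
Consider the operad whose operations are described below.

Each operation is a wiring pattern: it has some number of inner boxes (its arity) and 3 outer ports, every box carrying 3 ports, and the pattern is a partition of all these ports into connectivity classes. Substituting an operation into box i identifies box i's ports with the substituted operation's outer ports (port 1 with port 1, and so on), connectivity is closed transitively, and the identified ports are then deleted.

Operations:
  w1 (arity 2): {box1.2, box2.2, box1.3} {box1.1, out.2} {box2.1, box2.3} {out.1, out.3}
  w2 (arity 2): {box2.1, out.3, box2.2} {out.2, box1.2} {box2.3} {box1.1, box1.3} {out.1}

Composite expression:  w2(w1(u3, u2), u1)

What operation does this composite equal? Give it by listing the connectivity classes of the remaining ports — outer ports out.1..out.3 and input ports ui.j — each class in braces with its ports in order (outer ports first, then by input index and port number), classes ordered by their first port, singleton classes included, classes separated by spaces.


{out.1} {out.2, u3.1} {out.3, u1.1, u1.2} {u1.3} {u2.1, u2.3} {u2.2, u3.2, u3.3}

Two ports join when wires chain via w2-identified ports.
through w1, on inputs (u3, u2): {out.1, out.3} {out.2, u3.1} {u2.1, u2.3} {u2.2, u3.2, u3.3} (out.j = stage outer ports)
through w2, on inputs (u3, u2, u1): {out.1} {out.2, u3.1} {out.3, u1.1, u1.2} {u1.3} {u2.1, u2.3} {u2.2, u3.2, u3.3} (out.j = stage outer ports)


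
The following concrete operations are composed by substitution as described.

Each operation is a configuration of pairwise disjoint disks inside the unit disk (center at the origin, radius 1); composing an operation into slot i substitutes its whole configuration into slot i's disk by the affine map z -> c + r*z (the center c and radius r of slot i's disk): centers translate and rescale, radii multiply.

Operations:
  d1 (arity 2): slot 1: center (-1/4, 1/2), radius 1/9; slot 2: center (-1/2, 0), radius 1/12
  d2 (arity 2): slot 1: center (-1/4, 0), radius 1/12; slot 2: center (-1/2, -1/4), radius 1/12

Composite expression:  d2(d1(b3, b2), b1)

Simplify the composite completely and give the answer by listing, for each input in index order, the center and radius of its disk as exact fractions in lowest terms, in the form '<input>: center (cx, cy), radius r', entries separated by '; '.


b1: center (-1/2, -1/4), radius 1/12; b2: center (-7/24, 0), radius 1/144; b3: center (-13/48, 1/24), radius 1/108

Affine substitution under d2: radii multiply and b-centers shift.
b3: after 2 affine steps, its disk has center (-13/48, 1/24), radius 1/108
b2: after 2 affine steps, its disk has center (-7/24, 0), radius 1/144
b1: after 1 affine step, its disk has center (-1/2, -1/4), radius 1/12


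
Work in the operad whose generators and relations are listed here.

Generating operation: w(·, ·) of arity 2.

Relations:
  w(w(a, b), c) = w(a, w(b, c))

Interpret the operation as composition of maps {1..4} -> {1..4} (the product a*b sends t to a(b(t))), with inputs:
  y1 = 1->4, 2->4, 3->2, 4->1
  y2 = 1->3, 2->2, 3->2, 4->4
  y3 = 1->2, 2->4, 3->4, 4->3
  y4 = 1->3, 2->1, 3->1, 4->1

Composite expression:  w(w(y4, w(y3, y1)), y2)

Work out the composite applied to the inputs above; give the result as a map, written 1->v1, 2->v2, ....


w(y3, y1) = 1->3, 2->3, 3->4, 4->2
w(y4, w(y3, y1)) = 1->1, 2->1, 3->1, 4->1
w(w(y4, w(y3, y1)), y2) = 1->1, 2->1, 3->1, 4->1

1->1, 2->1, 3->1, 4->1


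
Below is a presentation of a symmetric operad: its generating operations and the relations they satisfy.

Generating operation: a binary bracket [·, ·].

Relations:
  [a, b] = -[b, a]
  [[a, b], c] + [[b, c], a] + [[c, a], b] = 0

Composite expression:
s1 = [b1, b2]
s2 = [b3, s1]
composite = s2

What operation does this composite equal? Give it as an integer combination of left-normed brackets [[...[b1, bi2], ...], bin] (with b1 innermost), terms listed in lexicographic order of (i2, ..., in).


Left-normed coefficients sit on the b1-initial expansion words.
Composite bracket: [b3, [b1, b2]]
Applying ab - ba throughout gives 4 signed words (2^2 = 4).
Coefficients come from the b1-initial words:
  from b1b2b3, sign -1: term -[[b1, b2], b3]

-[[b1, b2], b3]


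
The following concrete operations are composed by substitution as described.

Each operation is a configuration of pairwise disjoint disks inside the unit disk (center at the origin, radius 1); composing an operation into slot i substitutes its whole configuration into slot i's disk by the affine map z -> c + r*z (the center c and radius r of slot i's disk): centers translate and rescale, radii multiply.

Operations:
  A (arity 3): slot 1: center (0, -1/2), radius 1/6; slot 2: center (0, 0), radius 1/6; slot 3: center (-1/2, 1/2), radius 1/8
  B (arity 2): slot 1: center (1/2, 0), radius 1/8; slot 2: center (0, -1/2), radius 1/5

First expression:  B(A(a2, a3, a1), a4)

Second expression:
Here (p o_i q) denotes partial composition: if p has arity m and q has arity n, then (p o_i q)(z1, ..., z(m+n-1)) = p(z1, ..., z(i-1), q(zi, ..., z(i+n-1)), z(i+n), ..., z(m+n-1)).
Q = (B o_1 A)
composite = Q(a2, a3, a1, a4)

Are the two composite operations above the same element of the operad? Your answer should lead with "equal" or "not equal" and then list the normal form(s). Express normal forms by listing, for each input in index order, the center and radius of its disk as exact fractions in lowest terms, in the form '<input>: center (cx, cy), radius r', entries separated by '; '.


equal: each reduces to a1: center (7/16, 1/16), radius 1/64; a2: center (1/2, -1/16), radius 1/48; a3: center (1/2, 0), radius 1/48; a4: center (0, -1/2), radius 1/5

The first composite normalizes to a1: center (7/16, 1/16), radius 1/64; a2: center (1/2, -1/16), radius 1/48; a3: center (1/2, 0), radius 1/48; a4: center (0, -1/2), radius 1/5
The second composite normalizes to a1: center (7/16, 1/16), radius 1/64; a2: center (1/2, -1/16), radius 1/48; a3: center (1/2, 0), radius 1/48; a4: center (0, -1/2), radius 1/5
One common form — equal.


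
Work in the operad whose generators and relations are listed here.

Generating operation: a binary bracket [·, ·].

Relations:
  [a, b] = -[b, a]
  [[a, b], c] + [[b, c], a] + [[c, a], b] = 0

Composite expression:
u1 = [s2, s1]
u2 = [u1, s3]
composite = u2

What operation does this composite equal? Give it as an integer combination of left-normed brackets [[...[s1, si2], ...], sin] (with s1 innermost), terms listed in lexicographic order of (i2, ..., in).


-[[s1, s2], s3]

In the tensor algebra, words opening s1 carry the s1-anchored form.
Composite bracket: [[s2, s1], s3]
The bracket unfolds into 4 signed words via [a, b] = ab - ba (2^2 = 4).
Only words starting with s1 matter:
  the word s1s2s3 carries sign -1 and contributes -[[s1, s2], s3]


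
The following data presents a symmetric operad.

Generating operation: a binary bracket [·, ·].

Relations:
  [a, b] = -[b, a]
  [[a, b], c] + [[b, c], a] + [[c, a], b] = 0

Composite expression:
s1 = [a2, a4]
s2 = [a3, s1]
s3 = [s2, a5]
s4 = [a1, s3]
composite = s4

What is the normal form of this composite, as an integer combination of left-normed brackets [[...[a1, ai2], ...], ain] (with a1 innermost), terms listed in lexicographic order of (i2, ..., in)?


-[[[[a1, a2], a4], a3], a5] + [[[[a1, a3], a2], a4], a5] - [[[[a1, a3], a4], a2], a5] + [[[[a1, a4], a2], a3], a5] + [[[[a1, a5], a2], a4], a3] - [[[[a1, a5], a3], a2], a4] + [[[[a1, a5], a3], a4], a2] - [[[[a1, a5], a4], a2], a3]

A multilinear Lie element is pinned by a1-initial words (a1 innermost).
Composite bracket: [a1, [[a3, [a2, a4]], a5]]
Expanding via [a, b] = ab - ba: 16 signed words (2^4 = 16).
Keep just the words that open with a1:
  the word a1a2a4a3a5 carries sign -1 and contributes -[[[[a1, a2], a4], a3], a5]
  the word a1a3a2a4a5 carries sign +1 and contributes +[[[[a1, a3], a2], a4], a5]
  the word a1a3a4a2a5 carries sign -1 and contributes -[[[[a1, a3], a4], a2], a5]
  the word a1a4a2a3a5 carries sign +1 and contributes +[[[[a1, a4], a2], a3], a5]
  the word a1a5a2a4a3 carries sign +1 and contributes +[[[[a1, a5], a2], a4], a3]
  the word a1a5a3a2a4 carries sign -1 and contributes -[[[[a1, a5], a3], a2], a4]
  the word a1a5a3a4a2 carries sign +1 and contributes +[[[[a1, a5], a3], a4], a2]
  the word a1a5a4a2a3 carries sign -1 and contributes -[[[[a1, a5], a4], a2], a3]


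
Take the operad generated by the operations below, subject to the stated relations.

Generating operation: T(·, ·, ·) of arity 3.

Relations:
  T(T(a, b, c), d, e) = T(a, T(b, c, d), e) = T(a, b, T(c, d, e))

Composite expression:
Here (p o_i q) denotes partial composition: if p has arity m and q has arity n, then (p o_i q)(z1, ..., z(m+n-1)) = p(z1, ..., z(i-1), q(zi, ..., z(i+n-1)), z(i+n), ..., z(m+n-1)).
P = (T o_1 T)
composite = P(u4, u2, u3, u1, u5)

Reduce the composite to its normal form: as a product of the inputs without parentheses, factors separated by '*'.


u4 * u2 * u3 * u1 * u5


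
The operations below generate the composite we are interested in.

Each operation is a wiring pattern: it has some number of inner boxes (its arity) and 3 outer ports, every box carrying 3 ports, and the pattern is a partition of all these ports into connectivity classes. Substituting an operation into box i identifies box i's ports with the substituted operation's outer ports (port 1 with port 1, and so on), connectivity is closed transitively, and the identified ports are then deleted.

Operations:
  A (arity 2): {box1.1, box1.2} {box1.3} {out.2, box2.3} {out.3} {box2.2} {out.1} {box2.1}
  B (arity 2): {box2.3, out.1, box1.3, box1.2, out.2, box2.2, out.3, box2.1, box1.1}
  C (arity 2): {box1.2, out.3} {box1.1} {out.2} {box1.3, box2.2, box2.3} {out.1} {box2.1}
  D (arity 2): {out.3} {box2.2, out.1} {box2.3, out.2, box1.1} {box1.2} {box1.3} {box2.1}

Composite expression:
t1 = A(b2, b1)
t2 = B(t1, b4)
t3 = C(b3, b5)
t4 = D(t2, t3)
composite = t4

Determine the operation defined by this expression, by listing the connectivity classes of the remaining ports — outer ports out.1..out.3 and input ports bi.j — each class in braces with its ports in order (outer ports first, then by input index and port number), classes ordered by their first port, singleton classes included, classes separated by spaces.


Two ports join when wires chain via D-identified ports.
composing A on (b2, b1), with out.j its own outer ports: {out.1} {out.2, b1.3} {out.3} {b1.1} {b1.2} {b2.1, b2.2} {b2.3}
composing B on (b2, b1, b4), with out.j its own outer ports: {out.1, out.2, out.3, b1.3, b4.1, b4.2, b4.3} {b1.1} {b1.2} {b2.1, b2.2} {b2.3}
composing C on (b3, b5), with out.j its own outer ports: {out.1} {out.2} {out.3, b3.2} {b3.1} {b3.3, b5.2, b5.3} {b5.1}
composing D on (b2, b1, b4, b3, b5), with out.j its own outer ports: {out.1} {out.2, b1.3, b3.2, b4.1, b4.2, b4.3} {out.3} {b1.1} {b1.2} {b2.1, b2.2} {b2.3} {b3.1} {b3.3, b5.2, b5.3} {b5.1}

{out.1} {out.2, b1.3, b3.2, b4.1, b4.2, b4.3} {out.3} {b1.1} {b1.2} {b2.1, b2.2} {b2.3} {b3.1} {b3.3, b5.2, b5.3} {b5.1}


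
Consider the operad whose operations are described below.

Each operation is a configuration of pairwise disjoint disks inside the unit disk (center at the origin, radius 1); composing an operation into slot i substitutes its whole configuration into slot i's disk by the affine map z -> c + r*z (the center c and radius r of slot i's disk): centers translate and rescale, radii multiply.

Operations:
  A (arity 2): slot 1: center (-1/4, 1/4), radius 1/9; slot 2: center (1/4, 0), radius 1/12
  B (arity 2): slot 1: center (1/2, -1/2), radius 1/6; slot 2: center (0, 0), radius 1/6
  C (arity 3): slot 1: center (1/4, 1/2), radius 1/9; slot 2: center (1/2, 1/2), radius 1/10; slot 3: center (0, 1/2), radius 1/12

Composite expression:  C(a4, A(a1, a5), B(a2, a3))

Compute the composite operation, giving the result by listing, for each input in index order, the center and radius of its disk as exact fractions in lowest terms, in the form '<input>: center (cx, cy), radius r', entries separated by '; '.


a1: center (19/40, 21/40), radius 1/90; a2: center (1/24, 11/24), radius 1/72; a3: center (0, 1/2), radius 1/72; a4: center (1/4, 1/2), radius 1/9; a5: center (21/40, 1/2), radius 1/120


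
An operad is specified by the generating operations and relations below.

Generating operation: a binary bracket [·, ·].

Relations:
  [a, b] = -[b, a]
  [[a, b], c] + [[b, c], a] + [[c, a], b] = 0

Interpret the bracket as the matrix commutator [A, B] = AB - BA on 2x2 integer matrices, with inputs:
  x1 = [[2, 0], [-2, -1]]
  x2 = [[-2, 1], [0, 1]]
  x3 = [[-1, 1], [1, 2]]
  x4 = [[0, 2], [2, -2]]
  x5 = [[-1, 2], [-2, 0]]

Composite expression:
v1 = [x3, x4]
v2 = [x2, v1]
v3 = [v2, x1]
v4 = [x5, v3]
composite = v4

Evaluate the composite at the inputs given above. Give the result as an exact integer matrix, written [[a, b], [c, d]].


[x3, x4] = [[0, -8], [8, 0]]
[x2, [x3, x4]] = [[8, 24], [24, -8]]
[[x2, [x3, x4]], x1] = [[-48, -72], [104, 48]]
[x5, [[x2, [x3, x4]], x1]] = [[64, 264], [296, -64]]

[[64, 264], [296, -64]]


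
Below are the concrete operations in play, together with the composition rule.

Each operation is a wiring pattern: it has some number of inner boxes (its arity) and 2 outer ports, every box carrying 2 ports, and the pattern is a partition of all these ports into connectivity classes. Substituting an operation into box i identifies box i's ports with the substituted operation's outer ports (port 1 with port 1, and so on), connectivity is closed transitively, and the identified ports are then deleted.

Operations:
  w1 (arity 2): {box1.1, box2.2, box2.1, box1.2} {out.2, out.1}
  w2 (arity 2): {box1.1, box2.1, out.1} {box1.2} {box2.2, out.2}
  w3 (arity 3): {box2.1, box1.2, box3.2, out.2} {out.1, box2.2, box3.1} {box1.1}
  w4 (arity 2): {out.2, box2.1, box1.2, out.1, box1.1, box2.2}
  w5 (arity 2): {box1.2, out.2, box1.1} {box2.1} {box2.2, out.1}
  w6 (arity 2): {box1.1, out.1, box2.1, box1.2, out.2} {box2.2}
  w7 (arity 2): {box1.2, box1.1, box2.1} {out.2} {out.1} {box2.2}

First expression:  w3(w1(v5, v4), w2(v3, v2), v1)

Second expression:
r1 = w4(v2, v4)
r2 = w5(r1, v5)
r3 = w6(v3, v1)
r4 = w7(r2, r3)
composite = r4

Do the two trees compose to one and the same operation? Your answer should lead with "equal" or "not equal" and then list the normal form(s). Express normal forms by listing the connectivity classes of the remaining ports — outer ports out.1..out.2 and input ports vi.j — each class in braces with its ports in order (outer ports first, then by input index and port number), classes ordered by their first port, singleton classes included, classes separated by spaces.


not equal; the first gives {out.1, v1.1, v2.2} {out.2, v1.2, v2.1, v3.1} {v3.2} {v4.1, v4.2, v5.1, v5.2} and the second {out.1} {out.2} {v1.1, v2.1, v2.2, v3.1, v3.2, v4.1, v4.2, v5.2} {v1.2} {v5.1}
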